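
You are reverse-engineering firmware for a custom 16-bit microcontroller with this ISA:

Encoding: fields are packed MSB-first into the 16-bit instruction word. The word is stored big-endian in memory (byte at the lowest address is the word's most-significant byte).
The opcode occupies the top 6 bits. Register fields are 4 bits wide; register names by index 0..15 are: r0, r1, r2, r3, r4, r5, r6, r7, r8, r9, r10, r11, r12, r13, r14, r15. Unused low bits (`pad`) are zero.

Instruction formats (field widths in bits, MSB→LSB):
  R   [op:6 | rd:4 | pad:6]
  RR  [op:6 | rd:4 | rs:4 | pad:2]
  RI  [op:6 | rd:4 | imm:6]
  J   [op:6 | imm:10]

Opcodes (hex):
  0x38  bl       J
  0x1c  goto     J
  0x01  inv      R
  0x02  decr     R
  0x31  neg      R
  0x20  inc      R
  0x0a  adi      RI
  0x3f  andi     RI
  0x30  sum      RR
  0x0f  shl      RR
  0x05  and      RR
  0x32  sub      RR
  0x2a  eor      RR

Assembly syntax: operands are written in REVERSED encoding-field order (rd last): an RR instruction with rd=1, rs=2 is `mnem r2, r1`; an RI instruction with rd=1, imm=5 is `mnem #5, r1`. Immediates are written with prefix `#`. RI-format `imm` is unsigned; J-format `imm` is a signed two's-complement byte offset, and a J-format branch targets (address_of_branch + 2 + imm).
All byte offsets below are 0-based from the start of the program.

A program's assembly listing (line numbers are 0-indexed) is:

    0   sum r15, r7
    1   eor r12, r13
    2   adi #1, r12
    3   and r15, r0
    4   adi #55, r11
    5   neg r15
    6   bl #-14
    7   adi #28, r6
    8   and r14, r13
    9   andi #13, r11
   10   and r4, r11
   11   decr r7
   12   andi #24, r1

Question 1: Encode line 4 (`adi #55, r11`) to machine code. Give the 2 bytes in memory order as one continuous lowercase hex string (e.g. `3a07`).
L4: adi op=0xa:6|rd=11:4|imm=55:6 ⇒ 0x2af7 ⇒ big 2a f7

2af7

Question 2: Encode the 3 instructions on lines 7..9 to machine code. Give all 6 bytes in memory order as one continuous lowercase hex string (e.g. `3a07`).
L7: adi op=0xa:6|rd=6:4|imm=28:6 ⇒ 0x299c ⇒ big 29 9c
L8: and op=0x5:6|rd=13:4|rs=14:4|pad=0:2 ⇒ 0x1778 ⇒ big 17 78
L9: andi op=0x3f:6|rd=11:4|imm=13:6 ⇒ 0xfecd ⇒ big fe cd

299c1778fecd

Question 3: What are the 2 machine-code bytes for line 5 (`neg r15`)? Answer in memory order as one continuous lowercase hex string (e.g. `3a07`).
L5: neg op=0x31:6|rd=15:4|pad=0:6 ⇒ 0xc7c0 ⇒ big c7 c0

c7c0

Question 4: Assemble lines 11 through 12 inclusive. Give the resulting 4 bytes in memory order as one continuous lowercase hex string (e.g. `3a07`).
09c0fc58

11. decr fields op=0x2:6|rd=7:4|pad=0:6 → word 09c0h → 09 c0
12. andi fields op=0x3f:6|rd=1:4|imm=24:6 → word fc58h → fc 58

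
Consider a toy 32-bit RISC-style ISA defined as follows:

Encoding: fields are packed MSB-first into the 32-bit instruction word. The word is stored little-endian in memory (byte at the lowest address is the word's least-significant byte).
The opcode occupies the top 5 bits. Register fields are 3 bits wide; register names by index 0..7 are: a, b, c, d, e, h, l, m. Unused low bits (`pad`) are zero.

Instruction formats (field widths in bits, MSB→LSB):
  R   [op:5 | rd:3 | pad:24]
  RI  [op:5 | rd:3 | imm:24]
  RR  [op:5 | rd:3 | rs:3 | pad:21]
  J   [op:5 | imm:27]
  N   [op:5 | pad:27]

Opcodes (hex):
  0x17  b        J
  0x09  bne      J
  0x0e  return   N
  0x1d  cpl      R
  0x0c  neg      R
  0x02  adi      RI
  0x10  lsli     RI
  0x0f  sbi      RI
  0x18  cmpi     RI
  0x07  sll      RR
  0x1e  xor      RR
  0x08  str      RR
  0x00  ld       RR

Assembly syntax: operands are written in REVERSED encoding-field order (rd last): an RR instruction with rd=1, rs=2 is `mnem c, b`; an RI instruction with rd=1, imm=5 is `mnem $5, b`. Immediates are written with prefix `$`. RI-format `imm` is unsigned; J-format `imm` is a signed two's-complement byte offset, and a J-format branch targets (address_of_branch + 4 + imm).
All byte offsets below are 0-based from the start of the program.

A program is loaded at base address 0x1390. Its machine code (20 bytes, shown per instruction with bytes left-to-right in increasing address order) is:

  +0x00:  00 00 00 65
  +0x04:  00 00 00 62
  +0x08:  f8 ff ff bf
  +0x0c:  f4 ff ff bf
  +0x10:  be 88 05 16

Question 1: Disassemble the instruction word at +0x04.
off 0x04: read 00 00 00 62 as little → 0x62000000
  top 5b → 0xc → neg [R]
  rd@[26:24]=0x2 ⇒ c

neg c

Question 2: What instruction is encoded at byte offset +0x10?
@+10  little-endian(be 88 05 16) = 0x160588be
  opcode bits[31:27]=0x2: adi/RI
  rd: (w>>24)&0x7=0x6 → l
  imm: (w>>0)&0xffffff=0x588be → $362686

adi $362686, l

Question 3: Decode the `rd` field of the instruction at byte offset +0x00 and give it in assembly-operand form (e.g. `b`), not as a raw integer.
h

off 0x00: read 00 00 00 65 as little → 0x65000000
  opcode bits[31:27]=0xc: neg/R
  rd: (w>>24)&0x7=0x5 → h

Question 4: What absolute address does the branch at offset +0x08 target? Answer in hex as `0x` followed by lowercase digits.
0x1394

[08] f8 ff ff bf → 0xbffffff8
  op=0xbffffff8>>27=0x17 ⇒ b (J)
  imm@[26:0]=0x7fffff8 (s27→-8) ⇒ $-8
  target = base 0x1390 + off 0x08 + 4 + imm -8 = 0x1394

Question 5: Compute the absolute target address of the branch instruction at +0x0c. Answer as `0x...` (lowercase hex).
0x1394

[0c] f4 ff ff bf → 0xbffffff4
  top 5b → 0x17 → b [J]
  [26:0] imm=134217716 (s27→-12) = $-12
  target = base 0x1390 + off 0x0c + 4 + imm -12 = 0x1394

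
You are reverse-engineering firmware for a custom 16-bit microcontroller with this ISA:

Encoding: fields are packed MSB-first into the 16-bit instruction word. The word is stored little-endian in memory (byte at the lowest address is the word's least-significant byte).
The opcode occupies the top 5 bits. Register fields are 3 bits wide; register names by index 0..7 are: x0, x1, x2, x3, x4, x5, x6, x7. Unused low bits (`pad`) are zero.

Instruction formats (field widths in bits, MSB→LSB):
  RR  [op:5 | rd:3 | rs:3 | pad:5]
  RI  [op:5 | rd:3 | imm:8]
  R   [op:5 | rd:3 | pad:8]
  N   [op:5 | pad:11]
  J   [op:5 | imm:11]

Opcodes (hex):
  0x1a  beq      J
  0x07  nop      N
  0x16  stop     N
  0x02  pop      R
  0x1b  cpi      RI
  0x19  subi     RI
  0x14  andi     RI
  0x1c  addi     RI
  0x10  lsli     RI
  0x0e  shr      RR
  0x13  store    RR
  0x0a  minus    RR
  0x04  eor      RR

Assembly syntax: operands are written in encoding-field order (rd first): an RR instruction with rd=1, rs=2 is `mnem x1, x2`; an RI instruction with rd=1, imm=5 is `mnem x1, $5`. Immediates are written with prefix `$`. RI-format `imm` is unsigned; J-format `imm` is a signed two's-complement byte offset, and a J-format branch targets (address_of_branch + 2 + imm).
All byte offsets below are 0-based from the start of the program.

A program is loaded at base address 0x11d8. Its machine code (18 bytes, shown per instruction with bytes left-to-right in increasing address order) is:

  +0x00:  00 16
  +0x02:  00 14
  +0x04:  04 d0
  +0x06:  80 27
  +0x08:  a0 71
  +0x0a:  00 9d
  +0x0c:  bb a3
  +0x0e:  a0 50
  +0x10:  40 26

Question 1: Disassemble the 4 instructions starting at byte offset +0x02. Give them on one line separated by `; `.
pop x4; beq $4; eor x7, x4; shr x1, x5

+0x02: 00 14 ⇒ word 0x1400 (little)
  top 5b → 0x2 → pop [R]
  [10:8] rd=4 = x4
+0x04: 04 d0 ⇒ word 0xd004 (little)
  top 5b → 0x1a → beq [J]
  [10:0] imm=4 = $4
+0x06: 80 27 ⇒ word 0x2780 (little)
  top 5b → 0x4 → eor [RR]
  [10:8] rd=7 = x7
  [7:5] rs=4 = x4
+0x08: a0 71 ⇒ word 0x71a0 (little)
  top 5b → 0xe → shr [RR]
  [10:8] rd=1 = x1
  [7:5] rs=5 = x5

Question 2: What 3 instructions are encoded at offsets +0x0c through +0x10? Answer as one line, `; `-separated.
andi x3, $187; minus x0, x5; eor x6, x2

off 0x0c: read bb a3 as little → 0xa3bb
  opcode bits[15:11]=0x14: andi/RI
  rd@[10:8]=0x3 ⇒ x3
  imm@[7:0]=0xbb ⇒ $187
off 0x0e: read a0 50 as little → 0x50a0
  opcode bits[15:11]=0xa: minus/RR
  rd@[10:8]=0x0 ⇒ x0
  rs@[7:5]=0x5 ⇒ x5
off 0x10: read 40 26 as little → 0x2640
  opcode bits[15:11]=0x4: eor/RR
  rd@[10:8]=0x6 ⇒ x6
  rs@[7:5]=0x2 ⇒ x2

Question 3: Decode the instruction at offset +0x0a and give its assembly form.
+0x0a: 00 9d ⇒ word 0x9d00 (little)
  opcode bits[15:11]=0x13: store/RR
  [10:8] rd=5 = x5
  [7:5] rs=0 = x0

store x5, x0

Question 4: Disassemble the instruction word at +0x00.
pop x6

[00] 00 16 → 0x1600
  op=0x1600>>11=0x2 ⇒ pop (R)
  rd@[10:8]=0x6 ⇒ x6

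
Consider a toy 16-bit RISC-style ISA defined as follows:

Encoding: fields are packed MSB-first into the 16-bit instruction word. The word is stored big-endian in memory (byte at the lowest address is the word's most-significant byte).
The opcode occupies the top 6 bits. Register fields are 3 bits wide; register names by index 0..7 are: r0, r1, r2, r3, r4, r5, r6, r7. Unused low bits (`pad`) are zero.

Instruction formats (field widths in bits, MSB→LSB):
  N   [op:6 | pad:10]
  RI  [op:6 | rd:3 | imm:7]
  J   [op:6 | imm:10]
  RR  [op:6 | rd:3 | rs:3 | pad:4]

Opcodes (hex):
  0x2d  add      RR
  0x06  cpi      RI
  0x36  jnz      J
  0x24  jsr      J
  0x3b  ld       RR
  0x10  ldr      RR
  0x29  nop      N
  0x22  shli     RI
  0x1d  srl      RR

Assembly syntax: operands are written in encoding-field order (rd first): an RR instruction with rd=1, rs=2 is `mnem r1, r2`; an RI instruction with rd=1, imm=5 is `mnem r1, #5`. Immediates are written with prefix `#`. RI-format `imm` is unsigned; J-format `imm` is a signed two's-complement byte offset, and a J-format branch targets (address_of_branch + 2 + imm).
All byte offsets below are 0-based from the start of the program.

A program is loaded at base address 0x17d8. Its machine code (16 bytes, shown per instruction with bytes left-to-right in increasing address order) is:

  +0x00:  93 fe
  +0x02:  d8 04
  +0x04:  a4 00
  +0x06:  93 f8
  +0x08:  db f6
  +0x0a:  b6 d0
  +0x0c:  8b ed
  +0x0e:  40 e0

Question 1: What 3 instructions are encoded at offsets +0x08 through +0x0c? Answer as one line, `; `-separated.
@+08  big-endian(db f6) = 0xdbf6
  op=0xdbf6>>10=0x36 ⇒ jnz (J)
  imm@[9:0]=0x3f6 (s10→-10) ⇒ #-10
@+0a  big-endian(b6 d0) = 0xb6d0
  op=0xb6d0>>10=0x2d ⇒ add (RR)
  rd@[9:7]=0x5 ⇒ r5
  rs@[6:4]=0x5 ⇒ r5
@+0c  big-endian(8b ed) = 0x8bed
  op=0x8bed>>10=0x22 ⇒ shli (RI)
  rd@[9:7]=0x7 ⇒ r7
  imm@[6:0]=0x6d ⇒ #109

jnz #-10; add r5, r5; shli r7, #109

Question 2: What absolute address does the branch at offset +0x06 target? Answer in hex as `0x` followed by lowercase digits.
0x17d8

@+06  big-endian(93 f8) = 0x93f8
  opcode bits[15:10]=0x24: jsr/J
  [9:0] imm=1016 (s10→-8) = #-8
  target = base 0x17d8 + off 0x06 + 2 + imm -8 = 0x17d8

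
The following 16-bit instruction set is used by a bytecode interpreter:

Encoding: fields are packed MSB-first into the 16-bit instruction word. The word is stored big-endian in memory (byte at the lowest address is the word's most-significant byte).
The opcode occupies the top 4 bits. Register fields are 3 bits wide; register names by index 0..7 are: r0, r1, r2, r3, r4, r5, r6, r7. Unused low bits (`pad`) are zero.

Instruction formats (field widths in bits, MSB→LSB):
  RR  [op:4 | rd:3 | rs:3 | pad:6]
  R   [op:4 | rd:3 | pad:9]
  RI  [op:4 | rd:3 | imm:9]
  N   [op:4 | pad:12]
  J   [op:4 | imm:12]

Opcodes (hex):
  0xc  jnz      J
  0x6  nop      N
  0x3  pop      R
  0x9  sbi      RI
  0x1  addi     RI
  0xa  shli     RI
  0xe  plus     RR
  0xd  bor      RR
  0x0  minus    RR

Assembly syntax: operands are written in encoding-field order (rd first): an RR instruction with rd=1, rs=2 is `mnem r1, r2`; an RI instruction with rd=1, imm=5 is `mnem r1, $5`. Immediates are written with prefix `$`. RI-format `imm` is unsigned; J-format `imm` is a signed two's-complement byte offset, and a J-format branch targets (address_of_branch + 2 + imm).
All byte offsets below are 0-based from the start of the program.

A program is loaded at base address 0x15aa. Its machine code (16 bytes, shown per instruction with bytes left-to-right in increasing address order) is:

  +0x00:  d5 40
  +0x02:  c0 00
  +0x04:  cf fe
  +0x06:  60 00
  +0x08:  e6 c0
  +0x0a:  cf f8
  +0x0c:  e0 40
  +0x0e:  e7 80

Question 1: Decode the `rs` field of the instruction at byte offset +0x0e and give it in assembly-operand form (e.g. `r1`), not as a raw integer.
r6

@+0e  big-endian(e7 80) = 0xe780
  opcode bits[15:12]=0xe: plus/RR
  rd@[11:9]=0x3 ⇒ r3
  rs@[8:6]=0x6 ⇒ r6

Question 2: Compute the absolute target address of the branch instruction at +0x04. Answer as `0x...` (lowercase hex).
[04] cf fe → 0xcffe
  top 4b → 0xc → jnz [J]
  imm: (w>>0)&0xfff=0xffe (s12→-2) → $-2
  target = base 0x15aa + off 0x04 + 2 + imm -2 = 0x15ae

0x15ae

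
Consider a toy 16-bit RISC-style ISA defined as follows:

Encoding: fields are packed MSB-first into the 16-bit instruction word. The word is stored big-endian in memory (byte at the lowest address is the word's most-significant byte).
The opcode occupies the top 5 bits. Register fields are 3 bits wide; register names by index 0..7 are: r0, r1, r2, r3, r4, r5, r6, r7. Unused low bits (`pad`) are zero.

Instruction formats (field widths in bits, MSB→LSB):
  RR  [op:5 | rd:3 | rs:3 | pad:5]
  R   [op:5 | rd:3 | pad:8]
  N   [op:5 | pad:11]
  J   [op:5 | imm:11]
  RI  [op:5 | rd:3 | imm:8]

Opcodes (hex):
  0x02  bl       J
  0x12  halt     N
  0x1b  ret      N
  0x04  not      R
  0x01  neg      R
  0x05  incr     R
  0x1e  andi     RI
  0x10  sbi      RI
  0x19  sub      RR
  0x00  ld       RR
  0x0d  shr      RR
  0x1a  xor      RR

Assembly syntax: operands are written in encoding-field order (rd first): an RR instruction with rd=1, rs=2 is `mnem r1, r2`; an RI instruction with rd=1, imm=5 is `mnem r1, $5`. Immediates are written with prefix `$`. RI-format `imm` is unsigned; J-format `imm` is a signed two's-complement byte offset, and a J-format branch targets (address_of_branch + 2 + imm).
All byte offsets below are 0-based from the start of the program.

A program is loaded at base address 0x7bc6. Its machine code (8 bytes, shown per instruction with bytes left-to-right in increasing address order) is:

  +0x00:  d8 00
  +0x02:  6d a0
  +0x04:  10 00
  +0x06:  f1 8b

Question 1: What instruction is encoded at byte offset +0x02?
shr r5, r5

@+02  big-endian(6d a0) = 0x6da0
  op=0x6da0>>11=0xd ⇒ shr (RR)
  [10:8] rd=5 = r5
  [7:5] rs=5 = r5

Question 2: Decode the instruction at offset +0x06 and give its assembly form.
off 0x06: read f1 8b as big → 0xf18b
  opcode bits[15:11]=0x1e: andi/RI
  rd: (w>>8)&0x7=0x1 → r1
  imm: (w>>0)&0xff=0x8b → $139

andi r1, $139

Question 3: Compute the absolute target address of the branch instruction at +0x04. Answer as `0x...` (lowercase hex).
0x7bcc

@+04  big-endian(10 00) = 0x1000
  opcode bits[15:11]=0x2: bl/J
  imm: (w>>0)&0x7ff=0x0 → $0
  target = base 0x7bc6 + off 0x04 + 2 + imm 0 = 0x7bcc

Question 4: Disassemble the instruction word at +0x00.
ret

off 0x00: read d8 00 as big → 0xd800
  op=0xd800>>11=0x1b ⇒ ret (N)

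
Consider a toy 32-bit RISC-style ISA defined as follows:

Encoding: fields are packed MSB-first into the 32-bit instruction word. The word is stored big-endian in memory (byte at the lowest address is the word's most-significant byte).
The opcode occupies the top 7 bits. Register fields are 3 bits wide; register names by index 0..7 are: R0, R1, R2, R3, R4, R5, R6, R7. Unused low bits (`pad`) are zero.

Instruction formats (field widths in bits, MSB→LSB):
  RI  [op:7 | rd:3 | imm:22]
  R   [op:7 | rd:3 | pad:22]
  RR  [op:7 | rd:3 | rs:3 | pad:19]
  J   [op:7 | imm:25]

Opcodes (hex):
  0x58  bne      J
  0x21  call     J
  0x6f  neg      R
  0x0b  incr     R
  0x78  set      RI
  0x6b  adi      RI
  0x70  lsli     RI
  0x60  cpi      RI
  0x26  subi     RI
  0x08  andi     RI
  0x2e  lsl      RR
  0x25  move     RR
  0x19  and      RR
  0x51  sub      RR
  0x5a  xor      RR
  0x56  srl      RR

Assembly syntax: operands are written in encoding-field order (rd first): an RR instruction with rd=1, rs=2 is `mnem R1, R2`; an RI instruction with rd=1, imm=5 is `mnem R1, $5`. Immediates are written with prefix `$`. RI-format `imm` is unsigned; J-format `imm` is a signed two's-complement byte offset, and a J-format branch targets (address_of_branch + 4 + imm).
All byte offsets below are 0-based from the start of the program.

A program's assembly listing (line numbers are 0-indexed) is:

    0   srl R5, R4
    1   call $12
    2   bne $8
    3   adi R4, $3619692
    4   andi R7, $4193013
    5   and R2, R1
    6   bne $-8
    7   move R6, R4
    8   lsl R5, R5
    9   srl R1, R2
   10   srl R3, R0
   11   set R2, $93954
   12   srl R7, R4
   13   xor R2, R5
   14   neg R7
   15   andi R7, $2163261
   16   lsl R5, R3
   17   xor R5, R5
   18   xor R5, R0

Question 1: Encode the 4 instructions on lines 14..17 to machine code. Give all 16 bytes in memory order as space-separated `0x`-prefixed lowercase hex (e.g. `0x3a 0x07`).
line 14 (neg): pack op=0x6f:7|rd=7:3|pad=0:22 = 0xdfc00000; big→ df c0 00 00
line 15 (andi): pack op=0x8:7|rd=7:3|imm=2163261:22 = 0x11e1023d; big→ 11 e1 02 3d
line 16 (lsl): pack op=0x2e:7|rd=5:3|rs=3:3|pad=0:19 = 0x5d580000; big→ 5d 58 00 00
line 17 (xor): pack op=0x5a:7|rd=5:3|rs=5:3|pad=0:19 = 0xb5680000; big→ b5 68 00 00

0xdf 0xc0 0x00 0x00 0x11 0xe1 0x02 0x3d 0x5d 0x58 0x00 0x00 0xb5 0x68 0x00 0x00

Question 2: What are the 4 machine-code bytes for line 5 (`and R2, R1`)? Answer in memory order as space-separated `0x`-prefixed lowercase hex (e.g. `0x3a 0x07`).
0x32 0x88 0x00 0x00

line 5 (and): pack op=0x19:7|rd=2:3|rs=1:3|pad=0:19 = 0x32880000; big→ 32 88 00 00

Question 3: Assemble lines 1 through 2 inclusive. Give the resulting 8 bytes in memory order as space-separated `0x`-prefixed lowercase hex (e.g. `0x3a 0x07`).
1. call fields op=0x21:7|imm=12:25 → word 4200000ch → 42 00 00 0c
2. bne fields op=0x58:7|imm=8:25 → word b0000008h → b0 00 00 08

0x42 0x00 0x00 0x0c 0xb0 0x00 0x00 0x08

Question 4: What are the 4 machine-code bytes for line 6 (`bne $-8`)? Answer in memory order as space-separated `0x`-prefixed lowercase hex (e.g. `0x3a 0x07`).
line 6 (bne): pack op=0x58:7|imm=-8:25 = 0xb1fffff8; big→ b1 ff ff f8

0xb1 0xff 0xff 0xf8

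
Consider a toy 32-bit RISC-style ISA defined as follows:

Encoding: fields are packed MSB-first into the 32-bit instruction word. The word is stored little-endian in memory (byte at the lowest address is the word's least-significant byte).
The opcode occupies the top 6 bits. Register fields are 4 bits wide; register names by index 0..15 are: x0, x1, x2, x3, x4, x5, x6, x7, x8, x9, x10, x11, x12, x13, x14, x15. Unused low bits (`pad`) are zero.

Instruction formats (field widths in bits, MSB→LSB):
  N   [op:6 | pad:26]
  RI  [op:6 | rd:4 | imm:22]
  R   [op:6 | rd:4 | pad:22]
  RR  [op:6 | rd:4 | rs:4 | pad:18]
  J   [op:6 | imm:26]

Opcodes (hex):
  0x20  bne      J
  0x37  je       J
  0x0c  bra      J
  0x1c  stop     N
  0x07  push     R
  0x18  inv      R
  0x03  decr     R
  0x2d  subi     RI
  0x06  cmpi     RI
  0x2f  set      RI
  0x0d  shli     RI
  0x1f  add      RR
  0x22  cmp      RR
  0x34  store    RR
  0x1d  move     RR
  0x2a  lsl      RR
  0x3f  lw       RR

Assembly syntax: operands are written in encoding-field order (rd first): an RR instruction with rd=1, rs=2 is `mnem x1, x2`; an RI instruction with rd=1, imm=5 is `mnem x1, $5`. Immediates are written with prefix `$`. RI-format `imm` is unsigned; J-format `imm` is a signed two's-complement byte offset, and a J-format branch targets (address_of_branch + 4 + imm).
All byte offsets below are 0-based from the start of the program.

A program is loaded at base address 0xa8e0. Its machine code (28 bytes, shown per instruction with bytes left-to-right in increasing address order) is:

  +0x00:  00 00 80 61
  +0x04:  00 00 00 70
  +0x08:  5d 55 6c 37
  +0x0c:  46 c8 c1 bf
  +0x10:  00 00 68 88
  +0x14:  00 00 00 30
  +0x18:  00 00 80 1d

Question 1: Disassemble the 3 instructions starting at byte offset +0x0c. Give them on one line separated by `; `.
[0c] 46 c8 c1 bf → 0xbfc1c846
  top 6b → 0x2f → set [RI]
  rd@[25:22]=0xf ⇒ x15
  imm@[21:0]=0x1c846 ⇒ $116806
[10] 00 00 68 88 → 0x88680000
  top 6b → 0x22 → cmp [RR]
  rd@[25:22]=0x1 ⇒ x1
  rs@[21:18]=0xa ⇒ x10
[14] 00 00 00 30 → 0x30000000
  top 6b → 0xc → bra [J]
  imm@[25:0]=0x0 ⇒ $0

set x15, $116806; cmp x1, x10; bra $0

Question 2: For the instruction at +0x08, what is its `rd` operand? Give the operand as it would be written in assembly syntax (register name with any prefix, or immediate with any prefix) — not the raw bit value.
+0x08: 5d 55 6c 37 ⇒ word 0x376c555d (little)
  op=0x376c555d>>26=0xd ⇒ shli (RI)
  rd@[25:22]=0xd ⇒ x13
  imm@[21:0]=0x2c555d ⇒ $2905437

x13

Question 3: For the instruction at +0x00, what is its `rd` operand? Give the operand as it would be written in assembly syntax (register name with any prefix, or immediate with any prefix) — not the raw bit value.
[00] 00 00 80 61 → 0x61800000
  top 6b → 0x18 → inv [R]
  rd: (w>>22)&0xf=0x6 → x6

x6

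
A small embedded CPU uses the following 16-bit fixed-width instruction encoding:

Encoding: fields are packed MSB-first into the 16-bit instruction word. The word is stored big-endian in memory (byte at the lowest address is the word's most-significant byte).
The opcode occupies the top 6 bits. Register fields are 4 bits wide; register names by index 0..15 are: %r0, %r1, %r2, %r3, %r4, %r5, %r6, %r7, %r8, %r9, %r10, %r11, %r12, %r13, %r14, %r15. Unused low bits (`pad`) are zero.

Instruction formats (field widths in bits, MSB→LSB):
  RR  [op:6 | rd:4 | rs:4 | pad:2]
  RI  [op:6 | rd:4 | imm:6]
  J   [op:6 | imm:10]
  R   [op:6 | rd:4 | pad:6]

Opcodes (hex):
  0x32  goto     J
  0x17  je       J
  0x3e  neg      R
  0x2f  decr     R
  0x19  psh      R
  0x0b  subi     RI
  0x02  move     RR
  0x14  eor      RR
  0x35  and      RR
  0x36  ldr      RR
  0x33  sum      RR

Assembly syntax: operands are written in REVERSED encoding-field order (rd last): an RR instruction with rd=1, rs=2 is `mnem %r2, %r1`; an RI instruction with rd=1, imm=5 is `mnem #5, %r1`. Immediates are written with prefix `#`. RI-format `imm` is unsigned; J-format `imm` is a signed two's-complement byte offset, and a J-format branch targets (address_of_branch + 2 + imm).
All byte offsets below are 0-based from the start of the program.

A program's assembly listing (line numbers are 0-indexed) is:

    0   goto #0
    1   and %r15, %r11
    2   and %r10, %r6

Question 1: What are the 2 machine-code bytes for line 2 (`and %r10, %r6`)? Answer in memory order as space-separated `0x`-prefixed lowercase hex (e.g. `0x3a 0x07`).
0xd5 0xa8

line 2 (and): pack op=0x35:6|rd=6:4|rs=10:4|pad=0:2 = 0xd5a8; big→ d5 a8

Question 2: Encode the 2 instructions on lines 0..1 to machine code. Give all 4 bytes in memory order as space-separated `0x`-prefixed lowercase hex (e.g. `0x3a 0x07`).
0. goto fields op=0x32:6|imm=0:10 → word c800h → c8 00
1. and fields op=0x35:6|rd=11:4|rs=15:4|pad=0:2 → word d6fch → d6 fc

0xc8 0x00 0xd6 0xfc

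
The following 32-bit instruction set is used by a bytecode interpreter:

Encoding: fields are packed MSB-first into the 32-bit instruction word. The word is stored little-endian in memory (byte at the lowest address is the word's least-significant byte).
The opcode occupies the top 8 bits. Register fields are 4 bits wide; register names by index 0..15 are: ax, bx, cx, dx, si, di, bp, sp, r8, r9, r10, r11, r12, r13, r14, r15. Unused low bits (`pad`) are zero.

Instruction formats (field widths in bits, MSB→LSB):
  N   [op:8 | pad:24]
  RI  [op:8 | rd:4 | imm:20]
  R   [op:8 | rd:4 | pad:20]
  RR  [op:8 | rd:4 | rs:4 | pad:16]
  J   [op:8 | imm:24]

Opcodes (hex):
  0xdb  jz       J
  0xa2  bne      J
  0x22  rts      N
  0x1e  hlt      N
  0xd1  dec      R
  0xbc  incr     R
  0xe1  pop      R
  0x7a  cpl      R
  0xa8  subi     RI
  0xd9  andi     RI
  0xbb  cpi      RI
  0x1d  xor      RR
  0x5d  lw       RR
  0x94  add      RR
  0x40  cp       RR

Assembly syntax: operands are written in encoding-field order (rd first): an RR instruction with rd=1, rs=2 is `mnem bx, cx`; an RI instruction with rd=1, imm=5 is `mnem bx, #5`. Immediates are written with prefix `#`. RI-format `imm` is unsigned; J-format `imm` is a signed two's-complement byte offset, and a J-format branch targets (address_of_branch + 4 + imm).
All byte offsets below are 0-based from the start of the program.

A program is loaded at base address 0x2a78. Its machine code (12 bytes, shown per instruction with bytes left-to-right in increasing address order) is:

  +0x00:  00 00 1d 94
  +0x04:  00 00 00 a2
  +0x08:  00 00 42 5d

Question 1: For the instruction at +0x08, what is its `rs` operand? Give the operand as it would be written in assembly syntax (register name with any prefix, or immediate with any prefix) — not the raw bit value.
cx

off 0x08: read 00 00 42 5d as little → 0x5d420000
  top 8b → 0x5d → lw [RR]
  [23:20] rd=4 = si
  [19:16] rs=2 = cx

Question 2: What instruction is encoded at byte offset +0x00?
@+00  little-endian(00 00 1d 94) = 0x941d0000
  top 8b → 0x94 → add [RR]
  [23:20] rd=1 = bx
  [19:16] rs=13 = r13

add bx, r13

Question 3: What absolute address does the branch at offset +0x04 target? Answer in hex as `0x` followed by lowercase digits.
0x2a80

+0x04: 00 00 00 a2 ⇒ word 0xa2000000 (little)
  opcode bits[31:24]=0xa2: bne/J
  [23:0] imm=0 = #0
  target = base 0x2a78 + off 0x04 + 4 + imm 0 = 0x2a80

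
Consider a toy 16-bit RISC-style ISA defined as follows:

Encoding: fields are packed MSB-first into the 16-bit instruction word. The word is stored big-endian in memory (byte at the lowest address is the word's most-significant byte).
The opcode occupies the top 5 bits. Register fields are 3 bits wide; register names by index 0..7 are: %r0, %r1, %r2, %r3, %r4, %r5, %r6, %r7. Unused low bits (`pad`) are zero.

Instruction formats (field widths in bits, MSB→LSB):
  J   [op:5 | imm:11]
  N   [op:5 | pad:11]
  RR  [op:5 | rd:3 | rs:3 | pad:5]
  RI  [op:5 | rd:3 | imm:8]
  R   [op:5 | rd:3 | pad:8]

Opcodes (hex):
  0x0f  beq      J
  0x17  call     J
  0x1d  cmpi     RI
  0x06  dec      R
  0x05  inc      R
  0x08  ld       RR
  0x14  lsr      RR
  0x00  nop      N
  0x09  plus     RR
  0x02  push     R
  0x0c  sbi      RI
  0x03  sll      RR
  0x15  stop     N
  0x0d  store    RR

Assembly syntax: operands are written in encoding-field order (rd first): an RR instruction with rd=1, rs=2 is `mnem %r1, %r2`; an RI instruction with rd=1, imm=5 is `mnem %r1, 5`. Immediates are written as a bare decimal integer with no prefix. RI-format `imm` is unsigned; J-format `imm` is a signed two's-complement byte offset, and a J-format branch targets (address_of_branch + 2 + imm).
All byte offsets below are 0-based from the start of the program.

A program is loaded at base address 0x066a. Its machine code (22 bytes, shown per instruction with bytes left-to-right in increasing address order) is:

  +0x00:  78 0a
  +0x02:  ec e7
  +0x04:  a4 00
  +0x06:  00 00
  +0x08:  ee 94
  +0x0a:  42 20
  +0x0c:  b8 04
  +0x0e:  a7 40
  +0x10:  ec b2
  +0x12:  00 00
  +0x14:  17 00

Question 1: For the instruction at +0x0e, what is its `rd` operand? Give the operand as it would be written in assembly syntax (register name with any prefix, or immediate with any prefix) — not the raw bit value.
[0e] a7 40 → 0xa740
  top 5b → 0x14 → lsr [RR]
  rd: (w>>8)&0x7=0x7 → %r7
  rs: (w>>5)&0x7=0x2 → %r2

%r7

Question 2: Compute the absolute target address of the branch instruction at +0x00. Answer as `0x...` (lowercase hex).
+0x00: 78 0a ⇒ word 0x780a (big)
  top 5b → 0xf → beq [J]
  imm@[10:0]=0xa ⇒ 10
  target = base 0x066a + off 0x00 + 2 + imm 10 = 0x0676

0x0676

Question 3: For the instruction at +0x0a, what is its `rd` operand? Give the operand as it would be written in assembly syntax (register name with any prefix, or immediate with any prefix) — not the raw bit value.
%r2

[0a] 42 20 → 0x4220
  top 5b → 0x8 → ld [RR]
  rd@[10:8]=0x2 ⇒ %r2
  rs@[7:5]=0x1 ⇒ %r1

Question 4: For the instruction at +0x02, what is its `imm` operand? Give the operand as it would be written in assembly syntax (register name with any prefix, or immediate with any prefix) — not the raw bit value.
[02] ec e7 → 0xece7
  op=0xece7>>11=0x1d ⇒ cmpi (RI)
  [10:8] rd=4 = %r4
  [7:0] imm=231 = 231

231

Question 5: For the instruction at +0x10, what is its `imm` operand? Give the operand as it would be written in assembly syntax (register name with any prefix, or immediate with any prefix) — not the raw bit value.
@+10  big-endian(ec b2) = 0xecb2
  op=0xecb2>>11=0x1d ⇒ cmpi (RI)
  [10:8] rd=4 = %r4
  [7:0] imm=178 = 178

178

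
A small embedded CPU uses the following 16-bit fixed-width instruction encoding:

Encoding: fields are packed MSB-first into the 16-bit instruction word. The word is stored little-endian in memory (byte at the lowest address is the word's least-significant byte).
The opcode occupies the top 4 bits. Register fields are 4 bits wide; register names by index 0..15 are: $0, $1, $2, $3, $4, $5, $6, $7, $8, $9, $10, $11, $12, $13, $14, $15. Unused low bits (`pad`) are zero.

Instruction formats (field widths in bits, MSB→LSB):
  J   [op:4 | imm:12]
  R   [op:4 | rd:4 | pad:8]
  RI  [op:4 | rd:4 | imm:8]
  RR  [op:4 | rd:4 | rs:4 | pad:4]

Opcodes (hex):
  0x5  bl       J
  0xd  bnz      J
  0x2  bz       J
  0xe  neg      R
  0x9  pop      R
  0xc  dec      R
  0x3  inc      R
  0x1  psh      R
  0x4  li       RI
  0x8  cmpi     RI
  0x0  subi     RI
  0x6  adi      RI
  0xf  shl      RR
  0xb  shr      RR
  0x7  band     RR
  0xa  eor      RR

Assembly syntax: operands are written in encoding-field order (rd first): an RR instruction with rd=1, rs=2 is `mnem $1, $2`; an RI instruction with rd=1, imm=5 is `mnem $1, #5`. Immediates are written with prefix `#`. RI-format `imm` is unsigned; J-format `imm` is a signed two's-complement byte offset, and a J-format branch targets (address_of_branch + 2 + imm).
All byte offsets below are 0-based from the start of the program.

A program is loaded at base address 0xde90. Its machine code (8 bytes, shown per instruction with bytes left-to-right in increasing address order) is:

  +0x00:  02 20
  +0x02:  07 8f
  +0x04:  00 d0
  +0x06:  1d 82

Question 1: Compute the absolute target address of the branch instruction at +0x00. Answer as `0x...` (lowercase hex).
+0x00: 02 20 ⇒ word 0x2002 (little)
  op=0x2002>>12=0x2 ⇒ bz (J)
  imm: (w>>0)&0xfff=0x2 → #2
  target = base 0xde90 + off 0x00 + 2 + imm 2 = 0xde94

0xde94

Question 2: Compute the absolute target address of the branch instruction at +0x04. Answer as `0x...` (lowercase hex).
[04] 00 d0 → 0xd000
  top 4b → 0xd → bnz [J]
  imm@[11:0]=0x0 ⇒ #0
  target = base 0xde90 + off 0x04 + 2 + imm 0 = 0xde96

0xde96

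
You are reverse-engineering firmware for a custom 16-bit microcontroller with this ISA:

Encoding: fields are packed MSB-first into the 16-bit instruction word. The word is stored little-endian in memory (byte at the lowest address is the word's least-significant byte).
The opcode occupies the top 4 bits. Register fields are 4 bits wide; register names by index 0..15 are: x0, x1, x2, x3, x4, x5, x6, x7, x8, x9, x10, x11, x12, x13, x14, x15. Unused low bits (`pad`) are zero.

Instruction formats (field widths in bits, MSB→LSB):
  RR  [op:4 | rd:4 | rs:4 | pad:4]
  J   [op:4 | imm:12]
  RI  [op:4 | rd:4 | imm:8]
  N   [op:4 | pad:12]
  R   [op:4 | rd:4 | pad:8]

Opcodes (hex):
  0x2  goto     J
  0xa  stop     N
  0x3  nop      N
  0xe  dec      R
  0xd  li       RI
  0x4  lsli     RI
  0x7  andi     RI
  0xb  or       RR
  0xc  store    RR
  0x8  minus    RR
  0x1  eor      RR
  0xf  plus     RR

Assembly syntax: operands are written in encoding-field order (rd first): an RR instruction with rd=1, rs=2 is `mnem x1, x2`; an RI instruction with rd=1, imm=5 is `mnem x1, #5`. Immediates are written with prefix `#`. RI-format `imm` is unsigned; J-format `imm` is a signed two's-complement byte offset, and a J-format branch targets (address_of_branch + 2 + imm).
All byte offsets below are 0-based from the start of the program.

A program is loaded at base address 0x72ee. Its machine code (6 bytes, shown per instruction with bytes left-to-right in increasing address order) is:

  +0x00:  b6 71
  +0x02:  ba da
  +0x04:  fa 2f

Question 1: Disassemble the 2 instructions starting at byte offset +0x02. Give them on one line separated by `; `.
li x10, #186; goto #-6

[02] ba da → 0xdaba
  op=0xdaba>>12=0xd ⇒ li (RI)
  [11:8] rd=10 = x10
  [7:0] imm=186 = #186
[04] fa 2f → 0x2ffa
  op=0x2ffa>>12=0x2 ⇒ goto (J)
  [11:0] imm=4090 (s12→-6) = #-6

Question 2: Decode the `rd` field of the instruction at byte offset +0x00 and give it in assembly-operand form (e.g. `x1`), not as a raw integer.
x1

+0x00: b6 71 ⇒ word 0x71b6 (little)
  top 4b → 0x7 → andi [RI]
  rd@[11:8]=0x1 ⇒ x1
  imm@[7:0]=0xb6 ⇒ #182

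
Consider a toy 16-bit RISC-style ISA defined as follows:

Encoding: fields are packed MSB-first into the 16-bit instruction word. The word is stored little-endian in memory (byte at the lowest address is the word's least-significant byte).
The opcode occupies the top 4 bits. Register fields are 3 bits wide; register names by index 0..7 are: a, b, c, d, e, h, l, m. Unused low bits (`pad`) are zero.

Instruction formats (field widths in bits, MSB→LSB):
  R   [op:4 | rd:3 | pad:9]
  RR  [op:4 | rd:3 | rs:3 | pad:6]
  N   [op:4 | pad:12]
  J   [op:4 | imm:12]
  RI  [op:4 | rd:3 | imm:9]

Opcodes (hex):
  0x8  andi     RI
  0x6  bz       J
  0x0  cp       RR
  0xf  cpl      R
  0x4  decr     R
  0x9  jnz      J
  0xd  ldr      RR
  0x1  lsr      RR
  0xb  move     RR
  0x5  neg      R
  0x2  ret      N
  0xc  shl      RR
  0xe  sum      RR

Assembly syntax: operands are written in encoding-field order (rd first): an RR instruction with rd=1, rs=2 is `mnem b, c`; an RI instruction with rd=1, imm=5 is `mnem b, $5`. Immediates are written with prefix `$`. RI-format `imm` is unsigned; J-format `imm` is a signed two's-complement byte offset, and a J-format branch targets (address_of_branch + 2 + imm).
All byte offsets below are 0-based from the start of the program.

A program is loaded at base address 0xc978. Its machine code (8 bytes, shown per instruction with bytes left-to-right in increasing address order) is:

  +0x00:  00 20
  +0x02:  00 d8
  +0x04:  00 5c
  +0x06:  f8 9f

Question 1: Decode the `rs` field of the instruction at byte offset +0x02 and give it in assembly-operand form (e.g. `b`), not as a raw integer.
a

+0x02: 00 d8 ⇒ word 0xd800 (little)
  top 4b → 0xd → ldr [RR]
  [11:9] rd=4 = e
  [8:6] rs=0 = a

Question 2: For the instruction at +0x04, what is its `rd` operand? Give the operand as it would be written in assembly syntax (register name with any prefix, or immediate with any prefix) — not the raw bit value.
l

@+04  little-endian(00 5c) = 0x5c00
  opcode bits[15:12]=0x5: neg/R
  rd@[11:9]=0x6 ⇒ l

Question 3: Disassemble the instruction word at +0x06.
jnz $-8

@+06  little-endian(f8 9f) = 0x9ff8
  top 4b → 0x9 → jnz [J]
  imm: (w>>0)&0xfff=0xff8 (s12→-8) → $-8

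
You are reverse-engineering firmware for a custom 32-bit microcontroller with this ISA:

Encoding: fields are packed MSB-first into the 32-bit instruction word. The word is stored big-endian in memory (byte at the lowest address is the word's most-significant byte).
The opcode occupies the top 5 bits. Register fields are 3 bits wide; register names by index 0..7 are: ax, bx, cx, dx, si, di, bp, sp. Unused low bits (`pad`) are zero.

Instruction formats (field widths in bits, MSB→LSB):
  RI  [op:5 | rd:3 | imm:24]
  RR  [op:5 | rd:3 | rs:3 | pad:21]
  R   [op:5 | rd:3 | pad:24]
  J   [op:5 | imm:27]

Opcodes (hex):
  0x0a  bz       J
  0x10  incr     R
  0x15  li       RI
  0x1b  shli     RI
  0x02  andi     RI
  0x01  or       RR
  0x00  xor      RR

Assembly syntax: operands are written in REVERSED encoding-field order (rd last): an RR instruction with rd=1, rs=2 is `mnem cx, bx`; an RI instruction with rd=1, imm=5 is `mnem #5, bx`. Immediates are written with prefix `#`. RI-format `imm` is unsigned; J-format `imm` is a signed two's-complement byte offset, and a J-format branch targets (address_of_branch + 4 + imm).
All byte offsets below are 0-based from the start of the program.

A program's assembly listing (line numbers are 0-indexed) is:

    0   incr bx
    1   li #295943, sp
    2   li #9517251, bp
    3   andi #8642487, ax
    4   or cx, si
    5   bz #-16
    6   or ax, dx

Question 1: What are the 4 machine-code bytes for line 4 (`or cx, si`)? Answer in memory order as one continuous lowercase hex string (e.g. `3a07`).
line 4 (or): pack op=0x1:5|rd=4:3|rs=2:3|pad=0:21 = 0x0c400000; big→ 0c 40 00 00

0c400000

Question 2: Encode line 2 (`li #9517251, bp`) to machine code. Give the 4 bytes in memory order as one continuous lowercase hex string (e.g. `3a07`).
ae9138c3

L2: li op=0x15:5|rd=6:3|imm=9517251:24 ⇒ 0xae9138c3 ⇒ big ae 91 38 c3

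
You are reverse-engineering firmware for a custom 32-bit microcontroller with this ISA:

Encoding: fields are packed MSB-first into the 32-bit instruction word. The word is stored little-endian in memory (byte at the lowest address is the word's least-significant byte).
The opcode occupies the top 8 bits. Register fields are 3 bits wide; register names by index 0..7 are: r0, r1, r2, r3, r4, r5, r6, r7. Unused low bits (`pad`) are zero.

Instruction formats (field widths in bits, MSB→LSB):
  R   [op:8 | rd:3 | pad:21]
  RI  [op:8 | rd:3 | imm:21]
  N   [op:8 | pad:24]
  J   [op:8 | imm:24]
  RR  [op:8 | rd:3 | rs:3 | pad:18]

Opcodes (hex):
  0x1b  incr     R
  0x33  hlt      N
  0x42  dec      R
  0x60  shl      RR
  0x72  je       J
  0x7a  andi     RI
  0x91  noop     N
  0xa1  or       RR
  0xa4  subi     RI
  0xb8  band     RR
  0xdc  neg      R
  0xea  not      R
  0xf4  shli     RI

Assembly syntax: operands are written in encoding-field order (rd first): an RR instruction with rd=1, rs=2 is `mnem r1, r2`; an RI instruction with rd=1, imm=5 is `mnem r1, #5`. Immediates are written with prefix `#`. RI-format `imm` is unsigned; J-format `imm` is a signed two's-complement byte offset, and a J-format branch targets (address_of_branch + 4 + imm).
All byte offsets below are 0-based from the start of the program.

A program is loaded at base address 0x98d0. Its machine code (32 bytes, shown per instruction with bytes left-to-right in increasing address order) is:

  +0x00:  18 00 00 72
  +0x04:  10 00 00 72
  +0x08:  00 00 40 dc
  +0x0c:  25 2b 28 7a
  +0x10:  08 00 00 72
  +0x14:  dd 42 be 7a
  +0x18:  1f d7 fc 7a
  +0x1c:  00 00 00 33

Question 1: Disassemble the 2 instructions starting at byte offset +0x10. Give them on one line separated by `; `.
je #8; andi r5, #1983197

+0x10: 08 00 00 72 ⇒ word 0x72000008 (little)
  top 8b → 0x72 → je [J]
  imm: (w>>0)&0xffffff=0x8 → #8
+0x14: dd 42 be 7a ⇒ word 0x7abe42dd (little)
  top 8b → 0x7a → andi [RI]
  rd: (w>>21)&0x7=0x5 → r5
  imm: (w>>0)&0x1fffff=0x1e42dd → #1983197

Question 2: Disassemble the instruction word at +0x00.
je #24

[00] 18 00 00 72 → 0x72000018
  top 8b → 0x72 → je [J]
  imm@[23:0]=0x18 ⇒ #24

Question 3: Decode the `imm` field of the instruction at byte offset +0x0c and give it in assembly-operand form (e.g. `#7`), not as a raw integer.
+0x0c: 25 2b 28 7a ⇒ word 0x7a282b25 (little)
  opcode bits[31:24]=0x7a: andi/RI
  rd: (w>>21)&0x7=0x1 → r1
  imm: (w>>0)&0x1fffff=0x82b25 → #535333

#535333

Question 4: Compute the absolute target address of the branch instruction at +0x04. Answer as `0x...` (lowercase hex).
+0x04: 10 00 00 72 ⇒ word 0x72000010 (little)
  top 8b → 0x72 → je [J]
  imm@[23:0]=0x10 ⇒ #16
  target = base 0x98d0 + off 0x04 + 4 + imm 16 = 0x98e8

0x98e8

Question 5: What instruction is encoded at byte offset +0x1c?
off 0x1c: read 00 00 00 33 as little → 0x33000000
  op=0x33000000>>24=0x33 ⇒ hlt (N)

hlt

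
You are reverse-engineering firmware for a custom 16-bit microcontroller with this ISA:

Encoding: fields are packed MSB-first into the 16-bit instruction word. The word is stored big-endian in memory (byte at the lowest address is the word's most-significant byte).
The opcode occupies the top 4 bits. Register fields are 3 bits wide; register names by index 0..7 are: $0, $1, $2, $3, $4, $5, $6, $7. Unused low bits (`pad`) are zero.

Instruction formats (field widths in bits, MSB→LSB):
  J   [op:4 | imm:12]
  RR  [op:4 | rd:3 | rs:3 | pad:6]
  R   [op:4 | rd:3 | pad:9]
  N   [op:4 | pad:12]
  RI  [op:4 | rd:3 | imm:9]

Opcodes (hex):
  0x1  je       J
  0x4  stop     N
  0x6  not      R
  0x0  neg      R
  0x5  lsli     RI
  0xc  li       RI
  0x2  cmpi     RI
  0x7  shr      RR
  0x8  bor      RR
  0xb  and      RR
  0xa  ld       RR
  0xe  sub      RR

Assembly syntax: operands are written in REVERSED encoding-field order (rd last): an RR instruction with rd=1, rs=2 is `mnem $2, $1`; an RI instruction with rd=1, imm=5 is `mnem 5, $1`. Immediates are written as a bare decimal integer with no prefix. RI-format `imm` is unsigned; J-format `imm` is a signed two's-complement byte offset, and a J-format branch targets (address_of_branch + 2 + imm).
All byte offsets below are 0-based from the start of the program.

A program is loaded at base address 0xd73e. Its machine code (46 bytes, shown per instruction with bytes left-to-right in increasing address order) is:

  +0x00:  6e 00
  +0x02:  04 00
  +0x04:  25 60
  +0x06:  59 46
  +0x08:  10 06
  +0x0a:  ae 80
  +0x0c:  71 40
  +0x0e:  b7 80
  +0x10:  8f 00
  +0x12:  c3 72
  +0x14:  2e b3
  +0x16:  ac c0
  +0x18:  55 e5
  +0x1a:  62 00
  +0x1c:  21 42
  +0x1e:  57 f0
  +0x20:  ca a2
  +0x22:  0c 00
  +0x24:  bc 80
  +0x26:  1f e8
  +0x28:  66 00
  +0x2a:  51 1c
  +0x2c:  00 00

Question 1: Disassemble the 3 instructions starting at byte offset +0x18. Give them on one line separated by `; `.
lsli 485, $2; not $1; cmpi 322, $0

@+18  big-endian(55 e5) = 0x55e5
  opcode bits[15:12]=0x5: lsli/RI
  [11:9] rd=2 = $2
  [8:0] imm=485 = 485
@+1a  big-endian(62 00) = 0x6200
  opcode bits[15:12]=0x6: not/R
  [11:9] rd=1 = $1
@+1c  big-endian(21 42) = 0x2142
  opcode bits[15:12]=0x2: cmpi/RI
  [11:9] rd=0 = $0
  [8:0] imm=322 = 322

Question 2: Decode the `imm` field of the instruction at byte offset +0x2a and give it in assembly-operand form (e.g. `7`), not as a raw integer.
284

[2a] 51 1c → 0x511c
  top 4b → 0x5 → lsli [RI]
  [11:9] rd=0 = $0
  [8:0] imm=284 = 284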